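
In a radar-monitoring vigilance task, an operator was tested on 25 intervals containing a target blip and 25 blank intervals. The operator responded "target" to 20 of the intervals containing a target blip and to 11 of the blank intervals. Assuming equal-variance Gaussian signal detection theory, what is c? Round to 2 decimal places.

H = 20/25 = 0.8000
FA = 11/25 = 0.4400
Φ⁻¹(H) = Φ⁻¹(0.8000) = 0.8416
Φ⁻¹(FA) = Φ⁻¹(0.4400) = -0.1510
c = −½·[z(H) + z(FA)] = −0.5 × (0.8416 + (-0.1510)) = -0.3453

c = -0.35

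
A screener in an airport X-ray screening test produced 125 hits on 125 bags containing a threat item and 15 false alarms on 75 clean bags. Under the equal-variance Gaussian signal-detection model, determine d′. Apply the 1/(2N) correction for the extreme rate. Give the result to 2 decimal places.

d′ = 3.49

The hit rate is 125/125 = 1, so apply the 1/(2N) correction: H → 1 − 1/(2·125) = 0.99600.
z(H) = z(0.99600) = 2.652
z(FA) = z(0.20000) = -0.842
d' = 2.652 − (-0.842) = 3.494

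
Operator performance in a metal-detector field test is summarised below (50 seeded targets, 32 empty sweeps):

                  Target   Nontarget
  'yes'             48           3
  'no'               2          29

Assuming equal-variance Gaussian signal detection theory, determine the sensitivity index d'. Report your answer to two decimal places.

H = 48/50 = 0.9600
FA = 3/32 = 0.0938
Φ⁻¹(0.9600) = 1.751, Φ⁻¹(0.0938) = -1.318
d' = z(H) − z(FA) = 1.751 − (-1.318) = 3.069

d' = 3.07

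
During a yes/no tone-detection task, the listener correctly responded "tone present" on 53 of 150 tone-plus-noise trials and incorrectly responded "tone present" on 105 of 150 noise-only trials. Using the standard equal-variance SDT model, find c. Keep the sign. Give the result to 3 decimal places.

H = 53/150 = 0.3533
FA = 105/150 = 0.7000
Φ⁻¹(0.3533) = -0.3764, Φ⁻¹(0.7000) = 0.5244
c = −½·[z(H) + z(FA)] = −0.5 × (-0.3764 + 0.5244) = -0.0740

c = -0.074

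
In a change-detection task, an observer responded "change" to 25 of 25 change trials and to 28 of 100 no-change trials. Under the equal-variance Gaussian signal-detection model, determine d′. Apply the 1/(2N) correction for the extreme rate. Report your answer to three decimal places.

The hit rate is 25/25 = 1, so apply the 1/(2N) correction: H → 1 − 1/(2·25) = 0.98000.
z(H) = z(0.98000) = 2.0537
z(FA) = z(0.28000) = -0.5828
d' = 2.0537 − (-0.5828) = 2.6365

d′ = 2.637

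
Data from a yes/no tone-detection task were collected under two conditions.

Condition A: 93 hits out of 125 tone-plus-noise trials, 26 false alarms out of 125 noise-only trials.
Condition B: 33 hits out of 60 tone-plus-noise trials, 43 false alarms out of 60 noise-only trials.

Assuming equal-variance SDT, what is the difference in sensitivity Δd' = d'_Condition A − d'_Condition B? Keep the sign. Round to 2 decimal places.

Condition A: z(0.7440) = 0.656, z(0.2080) = -0.813, d' = 1.469
Condition B: z(0.5500) = 0.126, z(0.7167) = 0.573, d' = -0.447
Δd' = d'_Condition A − d'_Condition B = 1.469 − (-0.447) = 1.916
Condition A has the higher sensitivity.

Δd' = 1.92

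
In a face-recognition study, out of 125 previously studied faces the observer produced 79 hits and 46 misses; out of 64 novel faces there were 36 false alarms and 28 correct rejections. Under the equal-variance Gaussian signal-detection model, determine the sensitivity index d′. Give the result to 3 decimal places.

H = 79/125 = 0.6320
FA = 36/64 = 0.5625
z(H) = z(0.6320) = 0.3372
z(FA) = z(0.5625) = 0.1573
d' = z(H) − z(FA) = 0.3372 − 0.1573 = 0.1799

d′ = 0.180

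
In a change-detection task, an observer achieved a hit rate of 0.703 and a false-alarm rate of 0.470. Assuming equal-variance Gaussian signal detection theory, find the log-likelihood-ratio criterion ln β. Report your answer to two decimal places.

ln β = -0.14

Φ⁻¹(H) = 0.533
Φ⁻¹(FA) = -0.075
ln β = −½·[z(H)² − z(FA)²] = −0.5 × (0.284 − 0.006) = -0.139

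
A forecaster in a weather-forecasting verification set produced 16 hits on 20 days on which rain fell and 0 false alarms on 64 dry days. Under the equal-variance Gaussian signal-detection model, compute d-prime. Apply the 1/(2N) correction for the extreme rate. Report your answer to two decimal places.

d-prime = 3.26

The false-alarm rate is 0/64 = 0, so apply the 1/(2N) correction: FA → 1/(2·64) = 0.00781.
z(H) = z(0.80000) = 0.842
z(FA) = z(0.00781) = -2.418
d' = 0.842 − (-2.418) = 3.260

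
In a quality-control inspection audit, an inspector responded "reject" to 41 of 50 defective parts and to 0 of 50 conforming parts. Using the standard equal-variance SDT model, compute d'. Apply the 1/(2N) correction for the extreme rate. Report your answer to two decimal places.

d' = 3.24

The false-alarm rate is 0/50 = 0, so apply the 1/(2N) correction: FA → 1/(2·50) = 0.01000.
z(H) = z(0.82000) = 0.915
z(FA) = z(0.01000) = -2.326
d' = 0.915 − (-2.326) = 3.241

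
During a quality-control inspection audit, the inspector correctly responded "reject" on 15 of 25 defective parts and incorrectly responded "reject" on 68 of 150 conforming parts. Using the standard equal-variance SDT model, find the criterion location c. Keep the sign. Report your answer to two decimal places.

c = -0.07

H = 15/25 = 0.6000
FA = 68/150 = 0.4533
z(H) = z(0.6000) = 0.2533
z(FA) = z(0.4533) = -0.1173
c = −½·[z(H) + z(FA)] = −0.5 × (0.2533 + (-0.1173)) = -0.0680
c < 0: the inspector has a liberal response bias.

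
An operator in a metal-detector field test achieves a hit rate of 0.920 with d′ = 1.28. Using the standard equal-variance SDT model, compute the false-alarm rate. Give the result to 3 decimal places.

false-alarm rate = 0.550

z(hit rate) = z(0.920) = 1.4051
z(FA) = z(H) − d' = 1.4051 − 1.28 = 0.1251
false-alarm rate = Φ(0.1251) = 0.5498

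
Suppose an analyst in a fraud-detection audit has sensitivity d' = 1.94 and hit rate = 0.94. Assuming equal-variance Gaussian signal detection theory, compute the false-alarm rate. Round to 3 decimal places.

z(hit rate) = z(0.94) = 1.5548
z(FA) = z(H) − d' = 1.5548 − 1.94 = -0.3852
false-alarm rate = Φ(-0.3852) = 0.3500

false-alarm rate = 0.350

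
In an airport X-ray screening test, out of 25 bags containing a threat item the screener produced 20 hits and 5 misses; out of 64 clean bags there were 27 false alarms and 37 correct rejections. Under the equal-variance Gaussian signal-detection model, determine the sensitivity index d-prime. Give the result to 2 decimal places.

d-prime = 1.04

H = 20/25 = 0.8000
FA = 27/64 = 0.4219
z(H) = 0.8416
z(FA) = -0.1970
d' = z(H) − z(FA) = 0.8416 − (-0.1970) = 1.0386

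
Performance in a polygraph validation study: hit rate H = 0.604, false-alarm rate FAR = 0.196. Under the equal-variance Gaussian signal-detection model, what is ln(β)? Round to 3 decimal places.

ln β = 0.332

z(0.604) = 0.2637, z(0.196) = -0.8560
ln β = −½·[z(H)² − z(FA)²] = −0.5 × (0.0695 − 0.7327) = 0.3316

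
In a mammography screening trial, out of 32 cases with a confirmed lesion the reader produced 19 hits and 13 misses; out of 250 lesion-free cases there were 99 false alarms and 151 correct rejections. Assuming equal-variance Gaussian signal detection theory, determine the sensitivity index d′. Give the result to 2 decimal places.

d′ = 0.50

H = 19/32 = 0.5938
FA = 99/250 = 0.3960
Φ⁻¹(H) = Φ⁻¹(0.5938) = 0.2373
Φ⁻¹(FA) = Φ⁻¹(0.3960) = -0.2637
d' = z(H) − z(FA) = 0.2373 − (-0.2637) = 0.5010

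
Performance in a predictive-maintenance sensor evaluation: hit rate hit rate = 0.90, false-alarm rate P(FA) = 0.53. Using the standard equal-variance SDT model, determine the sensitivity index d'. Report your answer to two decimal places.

d' = 1.21

Φ⁻¹(H) = 1.2816
Φ⁻¹(FA) = 0.0753
d' = z(H) − z(FA) = 1.2816 − 0.0753 = 1.2063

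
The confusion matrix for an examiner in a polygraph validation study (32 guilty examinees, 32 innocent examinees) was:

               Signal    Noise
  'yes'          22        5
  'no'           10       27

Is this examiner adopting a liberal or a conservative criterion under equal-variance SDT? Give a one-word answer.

z(H) = 0.489, z(FA) = -1.010
c = −½·(z(H) + z(FA)) = 0.2605
c > 0 → conservative criterion (biased toward responding “no”).

conservative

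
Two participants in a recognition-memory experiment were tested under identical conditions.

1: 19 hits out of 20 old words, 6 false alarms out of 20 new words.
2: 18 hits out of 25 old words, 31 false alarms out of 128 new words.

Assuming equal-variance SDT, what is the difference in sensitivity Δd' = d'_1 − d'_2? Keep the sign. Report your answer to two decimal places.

Δd' = 0.89

1: z(0.9500) = 1.645, z(0.3000) = -0.524, d' = 2.169
2: z(0.7200) = 0.583, z(0.2422) = -0.699, d' = 1.282
Δd' = d'_1 − d'_2 = 2.169 − 1.282 = 0.887
1 has the higher sensitivity.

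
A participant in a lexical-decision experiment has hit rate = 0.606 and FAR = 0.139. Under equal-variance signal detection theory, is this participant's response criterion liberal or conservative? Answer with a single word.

conservative

z(H) = 0.269, z(FA) = -1.085
c = −½·(z(H) + z(FA)) = 0.408
c > 0 → conservative criterion (biased toward responding “no”).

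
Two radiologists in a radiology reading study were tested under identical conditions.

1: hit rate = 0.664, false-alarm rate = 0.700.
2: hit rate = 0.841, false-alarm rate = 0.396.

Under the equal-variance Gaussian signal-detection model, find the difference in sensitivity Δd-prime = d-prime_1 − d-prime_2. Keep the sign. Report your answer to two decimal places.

Δd-prime = -1.36

1: z(0.664) = 0.423, z(0.700) = 0.524, d' = -0.101
2: z(0.841) = 0.999, z(0.396) = -0.264, d' = 1.263
Δd' = d'_1 − d'_2 = -0.101 − 1.263 = -1.364
2 has the higher sensitivity.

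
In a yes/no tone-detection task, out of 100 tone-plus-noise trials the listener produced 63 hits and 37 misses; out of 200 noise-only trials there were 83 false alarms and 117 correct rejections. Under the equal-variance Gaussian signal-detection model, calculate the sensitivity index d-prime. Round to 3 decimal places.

d-prime = 0.547

H = 63/100 = 0.6300
FA = 83/200 = 0.4150
z(H) = 0.3319
z(FA) = -0.2147
d' = z(H) − z(FA) = 0.3319 − (-0.2147) = 0.5466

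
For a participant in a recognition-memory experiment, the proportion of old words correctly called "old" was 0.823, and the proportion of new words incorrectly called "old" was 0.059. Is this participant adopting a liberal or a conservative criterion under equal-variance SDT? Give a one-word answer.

conservative

z(H) = 0.927, z(FA) = -1.563
c = −½·(z(H) + z(FA)) = 0.318
c > 0 → conservative criterion (biased toward responding “no”).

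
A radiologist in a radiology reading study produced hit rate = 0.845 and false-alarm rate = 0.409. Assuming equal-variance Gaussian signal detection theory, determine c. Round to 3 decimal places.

z(H) = 1.0152
z(FA) = -0.2301
c = −½·[z(H) + z(FA)] = −0.5 × (1.0152 + (-0.2301)) = -0.39255
c < 0: the radiologist has a liberal response bias.

c = -0.393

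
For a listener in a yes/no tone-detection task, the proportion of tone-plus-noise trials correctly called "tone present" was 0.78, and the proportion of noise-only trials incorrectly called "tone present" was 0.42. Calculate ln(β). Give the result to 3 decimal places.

ln β = -0.278

z(H) = z(0.78) = 0.7722
z(FA) = z(0.42) = -0.2019
ln β = −½·[z(H)² − z(FA)²] = −0.5 × (0.5963 − 0.0408) = -0.27775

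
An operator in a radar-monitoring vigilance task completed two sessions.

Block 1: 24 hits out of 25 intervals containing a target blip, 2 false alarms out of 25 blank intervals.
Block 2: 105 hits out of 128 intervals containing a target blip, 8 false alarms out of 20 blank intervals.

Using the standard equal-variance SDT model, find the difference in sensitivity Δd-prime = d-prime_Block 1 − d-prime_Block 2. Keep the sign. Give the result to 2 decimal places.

Δd-prime = 1.99

Block 1: z(0.9600) = 1.751, z(0.0800) = -1.405, d' = 3.156
Block 2: z(0.8203) = 0.917, z(0.4000) = -0.253, d' = 1.170
Δd' = d'_Block 1 − d'_Block 2 = 3.156 − 1.170 = 1.986
Block 1 has the higher sensitivity.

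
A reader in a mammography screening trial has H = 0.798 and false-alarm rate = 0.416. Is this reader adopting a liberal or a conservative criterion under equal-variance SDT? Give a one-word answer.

liberal

z(H) = 0.834, z(FA) = -0.212
c = −½·(z(H) + z(FA)) = -0.311
c < 0 → liberal criterion (biased toward responding “yes”).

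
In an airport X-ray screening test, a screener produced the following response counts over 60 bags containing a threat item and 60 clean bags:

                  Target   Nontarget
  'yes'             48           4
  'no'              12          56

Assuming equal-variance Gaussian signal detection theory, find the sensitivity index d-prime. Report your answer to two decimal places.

H = 48/60 = 0.8000
FA = 4/60 = 0.0667
z(H) = z(0.8000) = 0.8416
z(FA) = z(0.0667) = -1.5008
d' = z(H) − z(FA) = 0.8416 − (-1.5008) = 2.3424

d-prime = 2.34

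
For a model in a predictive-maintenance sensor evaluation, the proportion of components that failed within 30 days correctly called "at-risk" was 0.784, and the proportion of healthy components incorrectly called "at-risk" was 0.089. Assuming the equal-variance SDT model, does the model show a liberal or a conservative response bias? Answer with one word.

conservative

z(H) = 0.786, z(FA) = -1.347
c = −½·(z(H) + z(FA)) = 0.2805
c > 0 → conservative criterion (biased toward responding “no”).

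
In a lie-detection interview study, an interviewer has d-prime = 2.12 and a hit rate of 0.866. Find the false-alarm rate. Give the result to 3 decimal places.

z(hit rate) = z(0.866) = 1.1077
z(FA) = z(H) − d' = 1.1077 − 2.12 = -1.0123
false-alarm rate = Φ(-1.0123) = 0.1557

false-alarm rate = 0.156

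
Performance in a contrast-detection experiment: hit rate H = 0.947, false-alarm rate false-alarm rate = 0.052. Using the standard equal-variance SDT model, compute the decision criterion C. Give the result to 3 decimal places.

C = 0.005

z(H) = 1.6164
z(FA) = -1.6258
c = −½·[z(H) + z(FA)] = −0.5 × (1.6164 + (-1.6258)) = 0.0047
c > 0: the observer has a conservative response bias.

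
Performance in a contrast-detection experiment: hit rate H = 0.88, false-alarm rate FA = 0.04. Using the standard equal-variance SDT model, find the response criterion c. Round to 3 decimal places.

Φ⁻¹(H) = 1.1750
Φ⁻¹(FA) = -1.7507
c = −½·[z(H) + z(FA)] = −0.5 × (1.1750 + (-1.7507)) = 0.28785

c = 0.288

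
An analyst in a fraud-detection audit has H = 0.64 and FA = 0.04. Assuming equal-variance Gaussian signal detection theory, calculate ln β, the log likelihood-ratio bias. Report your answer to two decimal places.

ln β = 1.47

z(0.64) = 0.358, z(0.04) = -1.751
ln β = −½·[z(H)² − z(FA)²] = −0.5 × (0.128 − 3.066) = 1.469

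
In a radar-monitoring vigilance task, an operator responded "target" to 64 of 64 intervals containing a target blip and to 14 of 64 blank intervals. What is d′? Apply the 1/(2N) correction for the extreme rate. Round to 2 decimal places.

The hit rate is 64/64 = 1, so apply the 1/(2N) correction: H → 1 − 1/(2·64) = 0.99219.
z(H) = z(0.99219) = 2.418
z(FA) = z(0.21875) = -0.776
d' = 2.418 − (-0.776) = 3.194

d′ = 3.19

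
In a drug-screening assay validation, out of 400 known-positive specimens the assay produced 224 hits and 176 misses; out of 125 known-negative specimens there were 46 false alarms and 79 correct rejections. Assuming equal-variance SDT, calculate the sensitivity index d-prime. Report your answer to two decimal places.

H = 224/400 = 0.5600
FA = 46/125 = 0.3680
Φ⁻¹(H) = 0.1510
Φ⁻¹(FA) = -0.3372
d' = z(H) − z(FA) = 0.1510 − (-0.3372) = 0.4882

d-prime = 0.49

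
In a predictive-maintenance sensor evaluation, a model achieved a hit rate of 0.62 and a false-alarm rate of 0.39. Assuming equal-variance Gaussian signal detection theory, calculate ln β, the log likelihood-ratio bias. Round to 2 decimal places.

Φ⁻¹(0.62) = 0.305, Φ⁻¹(0.39) = -0.279
ln β = −½·[z(H)² − z(FA)²] = −0.5 × (0.093 − 0.078) = -0.0075

ln β = -0.01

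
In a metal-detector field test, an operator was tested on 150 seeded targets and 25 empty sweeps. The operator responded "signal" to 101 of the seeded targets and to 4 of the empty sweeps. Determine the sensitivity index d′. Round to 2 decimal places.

H = 101/150 = 0.6733
FA = 4/25 = 0.1600
z(H) = 0.4490
z(FA) = -0.9945
d' = z(H) − z(FA) = 0.4490 − (-0.9945) = 1.4435

d′ = 1.44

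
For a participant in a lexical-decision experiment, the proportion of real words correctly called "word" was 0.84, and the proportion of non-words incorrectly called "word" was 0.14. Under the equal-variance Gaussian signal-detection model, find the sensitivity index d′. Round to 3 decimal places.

d′ = 2.075

z(H) = 0.9945
z(FA) = -1.0803
d' = z(H) − z(FA) = 0.9945 − (-1.0803) = 2.0748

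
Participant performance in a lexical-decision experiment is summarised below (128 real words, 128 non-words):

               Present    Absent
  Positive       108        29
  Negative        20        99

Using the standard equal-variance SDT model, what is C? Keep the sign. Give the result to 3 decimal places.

H = 108/128 = 0.8438
FA = 29/128 = 0.2266
Φ⁻¹(H) = Φ⁻¹(0.8438) = 1.0102
Φ⁻¹(FA) = Φ⁻¹(0.2266) = -0.7501
c = −½·[z(H) + z(FA)] = −0.5 × (1.0102 + (-0.7501)) = -0.13005

C = -0.130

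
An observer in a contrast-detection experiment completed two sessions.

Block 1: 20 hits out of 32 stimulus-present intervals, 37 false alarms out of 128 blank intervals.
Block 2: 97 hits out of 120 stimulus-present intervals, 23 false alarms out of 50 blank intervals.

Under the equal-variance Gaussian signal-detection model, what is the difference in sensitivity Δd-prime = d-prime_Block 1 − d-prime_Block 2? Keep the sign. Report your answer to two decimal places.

Δd-prime = -0.10

Block 1: z(0.6250) = 0.319, z(0.2891) = -0.556, d' = 0.875
Block 2: z(0.8083) = 0.872, z(0.4600) = -0.100, d' = 0.972
Δd' = d'_Block 1 − d'_Block 2 = 0.875 − 0.972 = -0.097
Block 2 has the higher sensitivity.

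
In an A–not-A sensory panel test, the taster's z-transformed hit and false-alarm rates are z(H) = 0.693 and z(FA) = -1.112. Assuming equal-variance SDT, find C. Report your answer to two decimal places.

c = −½·[z(H) + z(FA)] = −½·(0.693 + (-1.112)) = 0.2095
c > 0: the taster has a conservative response bias.

C = 0.21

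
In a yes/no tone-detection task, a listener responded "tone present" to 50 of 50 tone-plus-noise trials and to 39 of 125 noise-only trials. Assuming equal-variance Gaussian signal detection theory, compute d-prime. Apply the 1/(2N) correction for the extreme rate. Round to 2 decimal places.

The hit rate is 50/50 = 1, so apply the 1/(2N) correction: H → 1 − 1/(2·50) = 0.99000.
z(H) = z(0.99000) = 2.326
z(FA) = z(0.31200) = -0.490
d' = 2.326 − (-0.490) = 2.816

d-prime = 2.82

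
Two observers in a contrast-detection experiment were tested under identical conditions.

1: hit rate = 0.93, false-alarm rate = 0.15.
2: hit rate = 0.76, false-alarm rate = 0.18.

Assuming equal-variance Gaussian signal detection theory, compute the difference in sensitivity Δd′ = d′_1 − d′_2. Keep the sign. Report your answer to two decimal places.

1: z(0.93) = 1.476, z(0.15) = -1.036, d' = 2.512
2: z(0.76) = 0.706, z(0.18) = -0.915, d' = 1.621
Δd' = d'_1 − d'_2 = 2.512 − 1.621 = 0.891
1 has the higher sensitivity.

Δd′ = 0.89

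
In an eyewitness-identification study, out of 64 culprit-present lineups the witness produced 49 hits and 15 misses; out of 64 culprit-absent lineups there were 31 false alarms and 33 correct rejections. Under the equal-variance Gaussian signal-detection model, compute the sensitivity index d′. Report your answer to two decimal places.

d′ = 0.76

H = 49/64 = 0.7656
FA = 31/64 = 0.4844
Φ⁻¹(H) = Φ⁻¹(0.7656) = 0.724
Φ⁻¹(FA) = Φ⁻¹(0.4844) = -0.039
d' = z(H) − z(FA) = 0.724 − (-0.039) = 0.763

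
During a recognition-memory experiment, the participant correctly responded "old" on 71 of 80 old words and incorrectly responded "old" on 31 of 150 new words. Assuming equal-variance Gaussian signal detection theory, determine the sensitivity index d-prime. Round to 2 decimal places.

H = 71/80 = 0.8875
FA = 31/150 = 0.2067
z(H) = z(0.8875) = 1.2133
z(FA) = z(0.2067) = -0.8179
d' = z(H) − z(FA) = 1.2133 − (-0.8179) = 2.0312

d-prime = 2.03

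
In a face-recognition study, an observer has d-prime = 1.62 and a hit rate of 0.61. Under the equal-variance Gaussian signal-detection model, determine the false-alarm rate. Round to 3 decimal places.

z(hit rate) = z(0.61) = 0.2793
z(FA) = z(H) − d' = 0.2793 − 1.62 = -1.3407
false-alarm rate = Φ(-1.3407) = 0.0900

false-alarm rate = 0.090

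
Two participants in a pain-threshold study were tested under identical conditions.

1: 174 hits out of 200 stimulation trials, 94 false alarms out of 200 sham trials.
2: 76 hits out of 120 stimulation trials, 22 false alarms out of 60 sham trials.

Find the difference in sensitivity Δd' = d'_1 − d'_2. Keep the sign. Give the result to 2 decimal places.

Δd' = 0.52

1: z(0.8700) = 1.126, z(0.4700) = -0.075, d' = 1.201
2: z(0.6333) = 0.341, z(0.3667) = -0.341, d' = 0.682
Δd' = d'_1 − d'_2 = 1.201 − 0.682 = 0.519
1 has the higher sensitivity.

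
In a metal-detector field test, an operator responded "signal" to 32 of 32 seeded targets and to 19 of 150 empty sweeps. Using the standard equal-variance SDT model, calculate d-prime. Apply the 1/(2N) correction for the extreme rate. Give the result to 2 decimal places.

The hit rate is 32/32 = 1, so apply the 1/(2N) correction: H → 1 − 1/(2·32) = 0.98438.
z(H) = z(0.98438) = 2.154
z(FA) = z(0.12667) = -1.142
d' = 2.154 − (-1.142) = 3.296

d-prime = 3.30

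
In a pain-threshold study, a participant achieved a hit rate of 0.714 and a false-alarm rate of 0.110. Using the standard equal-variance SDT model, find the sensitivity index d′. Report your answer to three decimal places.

d′ = 1.792

z(H) = z(0.714) = 0.5651
z(FA) = z(0.110) = -1.2265
d' = z(H) − z(FA) = 0.5651 − (-1.2265) = 1.7916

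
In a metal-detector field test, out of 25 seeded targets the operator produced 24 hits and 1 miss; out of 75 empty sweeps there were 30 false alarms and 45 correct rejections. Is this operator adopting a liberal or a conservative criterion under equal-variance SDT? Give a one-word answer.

z(H) = 1.751, z(FA) = -0.253
c = −½·(z(H) + z(FA)) = -0.749
c < 0 → liberal criterion (biased toward responding “yes”).

liberal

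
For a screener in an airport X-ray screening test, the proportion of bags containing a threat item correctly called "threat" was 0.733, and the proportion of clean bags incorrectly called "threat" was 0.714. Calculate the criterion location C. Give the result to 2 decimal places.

C = -0.59

Φ⁻¹(H) = 0.622
Φ⁻¹(FA) = 0.565
c = −½·[z(H) + z(FA)] = −0.5 × (0.622 + 0.565) = -0.5935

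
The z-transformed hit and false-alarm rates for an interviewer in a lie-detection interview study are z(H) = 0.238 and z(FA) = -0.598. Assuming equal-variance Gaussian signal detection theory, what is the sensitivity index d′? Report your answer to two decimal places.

d' = z(H) − z(FA) = 0.238 − (-0.598) = 0.836

d′ = 0.84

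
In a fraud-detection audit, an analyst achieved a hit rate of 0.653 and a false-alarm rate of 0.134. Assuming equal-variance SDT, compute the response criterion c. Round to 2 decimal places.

c = 0.36

z(0.653) = 0.393, z(0.134) = -1.108
c = −½·[z(H) + z(FA)] = −0.5 × (0.393 + (-1.108)) = 0.3575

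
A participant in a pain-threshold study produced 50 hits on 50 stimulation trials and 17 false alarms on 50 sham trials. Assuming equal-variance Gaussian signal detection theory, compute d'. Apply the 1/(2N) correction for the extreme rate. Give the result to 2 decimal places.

d' = 2.74

The hit rate is 50/50 = 1, so apply the 1/(2N) correction: H → 1 − 1/(2·50) = 0.99000.
z(H) = z(0.99000) = 2.326
z(FA) = z(0.34000) = -0.412
d' = 2.326 − (-0.412) = 2.738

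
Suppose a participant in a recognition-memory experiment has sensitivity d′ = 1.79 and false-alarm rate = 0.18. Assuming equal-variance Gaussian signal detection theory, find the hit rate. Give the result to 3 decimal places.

hit rate = 0.809

z(false-alarm rate) = z(0.18) = -0.9154
z(H) = z(FA) + d' = -0.9154 + 1.79 = 0.8746
hit rate = Φ(0.8746) = 0.8091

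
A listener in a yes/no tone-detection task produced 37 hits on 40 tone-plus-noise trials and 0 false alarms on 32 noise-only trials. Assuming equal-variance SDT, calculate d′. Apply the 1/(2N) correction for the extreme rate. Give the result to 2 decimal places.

The false-alarm rate is 0/32 = 0, so apply the 1/(2N) correction: FA → 1/(2·32) = 0.01562.
z(H) = z(0.92500) = 1.440
z(FA) = z(0.01562) = -2.154
d' = 1.440 − (-2.154) = 3.594

d′ = 3.59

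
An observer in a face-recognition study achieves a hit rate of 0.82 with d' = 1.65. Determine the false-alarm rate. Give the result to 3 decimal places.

z(hit rate) = z(0.82) = 0.9154
z(FA) = z(H) − d' = 0.9154 − 1.65 = -0.7346
false-alarm rate = Φ(-0.7346) = 0.2313

false-alarm rate = 0.231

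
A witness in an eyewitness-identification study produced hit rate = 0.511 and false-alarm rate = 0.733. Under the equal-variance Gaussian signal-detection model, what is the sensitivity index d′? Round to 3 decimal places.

d′ = -0.594

Φ⁻¹(H) = 0.0276
Φ⁻¹(FA) = 0.6219
d' = z(H) − z(FA) = 0.0276 − 0.6219 = -0.5943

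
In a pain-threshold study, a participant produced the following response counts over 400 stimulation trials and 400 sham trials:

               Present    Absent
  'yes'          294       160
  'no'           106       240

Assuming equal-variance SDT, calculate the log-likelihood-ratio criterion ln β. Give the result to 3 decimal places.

ln β = -0.165

H = 294/400 = 0.7350
FA = 160/400 = 0.4000
Φ⁻¹(H) = 0.6280
Φ⁻¹(FA) = -0.2533
ln β = −½·[z(H)² − z(FA)²] = −0.5 × (0.3944 − 0.0642) = -0.1651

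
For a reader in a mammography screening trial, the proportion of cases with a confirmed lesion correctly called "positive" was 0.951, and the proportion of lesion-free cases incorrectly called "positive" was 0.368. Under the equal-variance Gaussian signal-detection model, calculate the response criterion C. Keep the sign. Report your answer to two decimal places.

C = -0.66

Φ⁻¹(H) = Φ⁻¹(0.951) = 1.655
Φ⁻¹(FA) = Φ⁻¹(0.368) = -0.337
c = −½·[z(H) + z(FA)] = −0.5 × (1.655 + (-0.337)) = -0.659
c < 0: the reader has a liberal response bias.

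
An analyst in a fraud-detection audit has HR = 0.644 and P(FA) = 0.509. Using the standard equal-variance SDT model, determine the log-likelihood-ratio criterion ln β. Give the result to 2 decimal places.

ln β = -0.07

z(H) = 0.369
z(FA) = 0.023
ln β = −½·[z(H)² − z(FA)²] = −0.5 × (0.136 − 0.001) = -0.0675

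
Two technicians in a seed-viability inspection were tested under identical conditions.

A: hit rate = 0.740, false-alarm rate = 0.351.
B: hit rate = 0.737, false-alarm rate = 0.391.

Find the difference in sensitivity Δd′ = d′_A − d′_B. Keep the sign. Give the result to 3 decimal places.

Δd′ = 0.115

A: z(0.740) = 0.6433, z(0.351) = -0.3826, d' = 1.0259
B: z(0.737) = 0.6341, z(0.391) = -0.2767, d' = 0.9108
Δd' = d'_A − d'_B = 1.0259 − 0.9108 = 0.1151
A has the higher sensitivity.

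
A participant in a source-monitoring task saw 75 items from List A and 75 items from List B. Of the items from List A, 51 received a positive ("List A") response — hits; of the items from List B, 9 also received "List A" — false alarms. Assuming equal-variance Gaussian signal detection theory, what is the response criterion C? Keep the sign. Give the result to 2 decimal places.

C = 0.35

H = 51/75 = 0.6800
FA = 9/75 = 0.1200
Φ⁻¹(0.6800) = 0.4677, Φ⁻¹(0.1200) = -1.1750
c = −½·[z(H) + z(FA)] = −0.5 × (0.4677 + (-1.1750)) = 0.35365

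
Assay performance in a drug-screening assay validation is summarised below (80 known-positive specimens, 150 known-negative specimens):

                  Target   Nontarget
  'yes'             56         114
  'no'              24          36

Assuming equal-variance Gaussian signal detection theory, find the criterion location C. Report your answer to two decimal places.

C = -0.62

H = 56/80 = 0.7000
FA = 114/150 = 0.7600
z(H) = 0.524
z(FA) = 0.706
c = −½·[z(H) + z(FA)] = −0.5 × (0.524 + 0.706) = -0.615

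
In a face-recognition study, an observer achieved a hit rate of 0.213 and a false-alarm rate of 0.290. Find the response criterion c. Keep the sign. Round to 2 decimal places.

c = 0.67

z(H) = z(0.213) = -0.7961
z(FA) = z(0.290) = -0.5534
c = −½·[z(H) + z(FA)] = −0.5 × (-0.7961 + (-0.5534)) = 0.67475
c > 0: the observer has a conservative response bias.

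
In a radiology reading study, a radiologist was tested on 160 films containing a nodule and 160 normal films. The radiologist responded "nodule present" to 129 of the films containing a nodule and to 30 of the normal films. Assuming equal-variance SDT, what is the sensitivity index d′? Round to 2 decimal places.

H = 129/160 = 0.8063
FA = 30/160 = 0.1875
z(0.8063) = 0.8643, z(0.1875) = -0.8871
d' = z(H) − z(FA) = 0.8643 − (-0.8871) = 1.7514

d′ = 1.75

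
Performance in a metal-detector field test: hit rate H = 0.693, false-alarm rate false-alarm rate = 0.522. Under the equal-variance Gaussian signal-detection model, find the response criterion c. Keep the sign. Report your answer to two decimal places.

z(H) = z(0.693) = 0.504
z(FA) = z(0.522) = 0.055
c = −½·[z(H) + z(FA)] = −0.5 × (0.504 + 0.055) = -0.2795
c < 0: the operator has a liberal response bias.

c = -0.28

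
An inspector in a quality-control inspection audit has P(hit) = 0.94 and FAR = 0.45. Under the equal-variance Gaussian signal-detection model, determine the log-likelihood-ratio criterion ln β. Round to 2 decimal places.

z(0.94) = 1.555, z(0.45) = -0.126
ln β = −½·[z(H)² − z(FA)²] = −0.5 × (2.418 − 0.016) = -1.201

ln β = -1.20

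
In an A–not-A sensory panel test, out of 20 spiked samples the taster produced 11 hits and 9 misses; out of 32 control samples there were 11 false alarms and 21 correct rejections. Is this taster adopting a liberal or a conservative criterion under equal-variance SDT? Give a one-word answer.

z(H) = 0.126, z(FA) = -0.402
c = −½·(z(H) + z(FA)) = 0.138
c > 0 → conservative criterion (biased toward responding “no”).

conservative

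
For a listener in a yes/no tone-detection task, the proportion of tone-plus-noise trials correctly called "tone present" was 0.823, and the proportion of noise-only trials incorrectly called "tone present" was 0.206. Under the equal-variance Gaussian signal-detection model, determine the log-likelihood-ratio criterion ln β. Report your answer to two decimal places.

ln β = -0.09

z(0.823) = 0.927, z(0.206) = -0.820
ln β = −½·[z(H)² − z(FA)²] = −0.5 × (0.859 − 0.672) = -0.0935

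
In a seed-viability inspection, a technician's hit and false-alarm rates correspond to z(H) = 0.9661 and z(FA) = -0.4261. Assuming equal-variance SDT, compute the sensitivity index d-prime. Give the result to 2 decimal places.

d-prime = 1.39

d' = z(H) − z(FA) = 0.9661 − (-0.4261) = 1.3922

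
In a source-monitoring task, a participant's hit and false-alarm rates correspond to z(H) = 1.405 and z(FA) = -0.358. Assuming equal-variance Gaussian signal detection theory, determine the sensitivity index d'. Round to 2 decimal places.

d' = z(H) − z(FA) = 1.405 − (-0.358) = 1.763

d' = 1.76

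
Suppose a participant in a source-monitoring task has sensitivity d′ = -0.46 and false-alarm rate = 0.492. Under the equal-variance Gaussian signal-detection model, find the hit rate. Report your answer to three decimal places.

hit rate = 0.316

z(false-alarm rate) = z(0.492) = -0.0201
z(H) = z(FA) + d' = -0.0201 + (-0.46) = -0.4801
hit rate = Φ(-0.4801) = 0.3156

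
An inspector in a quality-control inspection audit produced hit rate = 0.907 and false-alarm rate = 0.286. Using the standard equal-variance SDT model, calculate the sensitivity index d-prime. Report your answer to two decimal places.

Φ⁻¹(H) = Φ⁻¹(0.907) = 1.3225
Φ⁻¹(FA) = Φ⁻¹(0.286) = -0.5651
d' = z(H) − z(FA) = 1.3225 − (-0.5651) = 1.8876

d-prime = 1.89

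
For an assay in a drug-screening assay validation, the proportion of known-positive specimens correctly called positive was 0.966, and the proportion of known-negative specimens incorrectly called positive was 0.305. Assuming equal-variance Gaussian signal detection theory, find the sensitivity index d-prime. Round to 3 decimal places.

d-prime = 2.335

z(H) = 1.8250
z(FA) = -0.5101
d' = z(H) − z(FA) = 1.8250 − (-0.5101) = 2.3351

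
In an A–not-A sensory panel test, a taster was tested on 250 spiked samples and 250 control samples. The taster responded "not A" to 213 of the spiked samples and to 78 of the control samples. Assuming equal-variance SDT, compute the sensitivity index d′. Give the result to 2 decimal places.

H = 213/250 = 0.8520
FA = 78/250 = 0.3120
z(0.8520) = 1.045, z(0.3120) = -0.490
d' = z(H) − z(FA) = 1.045 − (-0.490) = 1.535

d′ = 1.54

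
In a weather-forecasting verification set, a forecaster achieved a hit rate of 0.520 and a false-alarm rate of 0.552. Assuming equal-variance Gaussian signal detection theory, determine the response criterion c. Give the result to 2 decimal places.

Φ⁻¹(H) = 0.050
Φ⁻¹(FA) = 0.131
c = −½·[z(H) + z(FA)] = −0.5 × (0.050 + 0.131) = -0.0905
c < 0: the forecaster has a liberal response bias.

c = -0.09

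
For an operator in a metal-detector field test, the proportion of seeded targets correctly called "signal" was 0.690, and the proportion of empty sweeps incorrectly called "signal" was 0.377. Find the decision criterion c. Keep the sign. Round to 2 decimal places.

c = -0.09

z(H) = z(0.690) = 0.496
z(FA) = z(0.377) = -0.313
c = −½·[z(H) + z(FA)] = −0.5 × (0.496 + (-0.313)) = -0.0915
c < 0: the operator has a liberal response bias.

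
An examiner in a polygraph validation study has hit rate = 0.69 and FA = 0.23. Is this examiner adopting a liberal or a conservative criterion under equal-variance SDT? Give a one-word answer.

conservative

z(H) = 0.496, z(FA) = -0.739
c = −½·(z(H) + z(FA)) = 0.1215
c > 0 → conservative criterion (biased toward responding “no”).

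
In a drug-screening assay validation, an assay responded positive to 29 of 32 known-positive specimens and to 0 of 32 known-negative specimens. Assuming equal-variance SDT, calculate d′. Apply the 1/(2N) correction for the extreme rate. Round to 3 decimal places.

d′ = 3.472

The false-alarm rate is 0/32 = 0, so apply the 1/(2N) correction: FA → 1/(2·32) = 0.01562.
z(H) = z(0.90625) = 1.3180
z(FA) = z(0.01562) = -2.1540
d' = 1.3180 − (-2.1540) = 3.4720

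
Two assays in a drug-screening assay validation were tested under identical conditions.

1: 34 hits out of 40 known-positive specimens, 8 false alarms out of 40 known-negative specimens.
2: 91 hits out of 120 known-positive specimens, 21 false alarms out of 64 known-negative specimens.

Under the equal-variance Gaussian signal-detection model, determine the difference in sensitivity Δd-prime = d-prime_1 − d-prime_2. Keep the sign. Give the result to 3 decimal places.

Δd-prime = 0.732

1: z(0.8500) = 1.0364, z(0.2000) = -0.8416, d' = 1.8780
2: z(0.7583) = 0.7008, z(0.3281) = -0.4452, d' = 1.1460
Δd' = d'_1 − d'_2 = 1.8780 − 1.1460 = 0.7320
1 has the higher sensitivity.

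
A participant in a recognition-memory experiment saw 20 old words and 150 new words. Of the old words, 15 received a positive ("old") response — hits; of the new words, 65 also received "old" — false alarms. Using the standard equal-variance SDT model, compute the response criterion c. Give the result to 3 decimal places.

c = -0.253

H = 15/20 = 0.7500
FA = 65/150 = 0.4333
z(0.7500) = 0.6745, z(0.4333) = -0.1680
c = −½·[z(H) + z(FA)] = −0.5 × (0.6745 + (-0.1680)) = -0.25325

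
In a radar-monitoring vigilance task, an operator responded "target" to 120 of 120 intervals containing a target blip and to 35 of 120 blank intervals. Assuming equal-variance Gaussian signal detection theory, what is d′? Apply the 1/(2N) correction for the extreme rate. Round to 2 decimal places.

The hit rate is 120/120 = 1, so apply the 1/(2N) correction: H → 1 − 1/(2·120) = 0.99583.
z(H) = z(0.99583) = 2.638
z(FA) = z(0.29167) = -0.549
d' = 2.638 − (-0.549) = 3.187

d′ = 3.19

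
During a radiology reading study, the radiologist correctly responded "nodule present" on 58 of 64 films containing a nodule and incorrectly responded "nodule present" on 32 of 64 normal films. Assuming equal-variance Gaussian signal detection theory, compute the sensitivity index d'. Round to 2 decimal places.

d' = 1.32

H = 58/64 = 0.9062
FA = 32/64 = 0.5000
z(H) = z(0.9062) = 1.318
z(FA) = z(0.5000) = 0.000
d' = z(H) − z(FA) = 1.318 − 0.000 = 1.318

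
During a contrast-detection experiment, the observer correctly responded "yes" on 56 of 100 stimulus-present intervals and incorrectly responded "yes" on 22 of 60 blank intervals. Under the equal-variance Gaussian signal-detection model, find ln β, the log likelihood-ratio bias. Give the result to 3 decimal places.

H = 56/100 = 0.5600
FA = 22/60 = 0.3667
z(H) = 0.1510
z(FA) = -0.3406
ln β = −½·[z(H)² − z(FA)²] = −0.5 × (0.0228 − 0.1160) = 0.0466

ln β = 0.047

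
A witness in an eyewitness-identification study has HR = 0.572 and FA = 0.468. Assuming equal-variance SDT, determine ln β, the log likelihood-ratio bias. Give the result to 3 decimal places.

ln β = -0.013

Φ⁻¹(H) = 0.1815
Φ⁻¹(FA) = -0.0803
ln β = −½·[z(H)² − z(FA)²] = −0.5 × (0.0329 − 0.0064) = -0.01325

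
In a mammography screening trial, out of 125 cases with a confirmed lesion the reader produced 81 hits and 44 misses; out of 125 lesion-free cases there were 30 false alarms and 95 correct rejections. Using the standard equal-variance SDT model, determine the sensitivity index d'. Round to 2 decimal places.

H = 81/125 = 0.6480
FA = 30/125 = 0.2400
z(H) = z(0.6480) = 0.380
z(FA) = z(0.2400) = -0.706
d' = z(H) − z(FA) = 0.380 − (-0.706) = 1.086

d' = 1.09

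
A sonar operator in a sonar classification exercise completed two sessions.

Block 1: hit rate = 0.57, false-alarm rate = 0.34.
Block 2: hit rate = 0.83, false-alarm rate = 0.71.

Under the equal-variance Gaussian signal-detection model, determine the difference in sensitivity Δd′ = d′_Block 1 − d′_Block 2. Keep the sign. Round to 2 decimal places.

Δd′ = 0.19

Block 1: z(0.57) = 0.176, z(0.34) = -0.412, d' = 0.588
Block 2: z(0.83) = 0.954, z(0.71) = 0.553, d' = 0.401
Δd' = d'_Block 1 − d'_Block 2 = 0.588 − 0.401 = 0.187
Block 1 has the higher sensitivity.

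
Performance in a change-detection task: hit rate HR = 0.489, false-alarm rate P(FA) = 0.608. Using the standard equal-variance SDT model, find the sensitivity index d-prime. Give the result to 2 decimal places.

d-prime = -0.30

z(H) = z(0.489) = -0.0276
z(FA) = z(0.608) = 0.2741
d' = z(H) − z(FA) = -0.0276 − 0.2741 = -0.3017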